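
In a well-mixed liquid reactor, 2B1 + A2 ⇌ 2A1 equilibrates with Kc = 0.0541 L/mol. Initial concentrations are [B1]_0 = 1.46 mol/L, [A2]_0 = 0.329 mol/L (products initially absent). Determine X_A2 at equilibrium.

X = 0.232

Let X = conversion of A2; extent ξ = 0.329·X mol/L.
Concentrations: [B1] = 1.46 − 0.658X; [A2] = 0.329 − 0.329X; [A1] = 0.658X.
Kc = [A1]^2 / ([B1]^2 [A2]).
Setting equal to 0.0541 and solving for X on (0,1) gives X = 0.232.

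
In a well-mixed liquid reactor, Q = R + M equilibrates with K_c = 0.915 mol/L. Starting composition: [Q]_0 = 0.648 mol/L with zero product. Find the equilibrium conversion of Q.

X = 0.676

Let X = conversion of Q; extent ξ = 0.648·X mol/L.
Concentrations: [Q] = 0.648 − 0.648X; [R] = 0.648X; [M] = 0.648X.
K_c = [R] [M] / ([Q]).
Equating to 0.915 mol/L: the physical root is X = 0.676.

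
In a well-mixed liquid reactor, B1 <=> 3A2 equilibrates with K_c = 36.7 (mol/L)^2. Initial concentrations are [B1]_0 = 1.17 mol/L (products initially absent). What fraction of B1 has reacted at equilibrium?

Let X = conversion of B1; extent ξ = 1.17·X mol/L.
Concentrations: [B1] = 1.17 − 1.17X; [A2] = 3.51X.
K_c = [A2]^3 / ([B1]).
Setting equal to 36.7 and solving for X on (0,1) gives X = 0.681.

X = 0.681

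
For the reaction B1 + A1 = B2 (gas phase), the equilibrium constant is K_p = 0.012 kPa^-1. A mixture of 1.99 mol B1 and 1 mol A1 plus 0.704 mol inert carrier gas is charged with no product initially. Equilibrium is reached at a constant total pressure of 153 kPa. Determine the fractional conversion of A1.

Let X = conversion of A1 (basis 1 mol A1); extent of reaction ξ = X.
At extent ξ: n_B1 = 1.99 − X; n_A1 = 1 − X; n_B2 = X; n_I = 0.704 (inert).
n_T = Σnᵢ = 3.69 − X.
With p_i = (n_i/n_T)P, K_p = p_B2 / (p_B1 p_A1).
This yields a degree-2 equation in X; solving on (0,1), X = 0.464.

X = 0.464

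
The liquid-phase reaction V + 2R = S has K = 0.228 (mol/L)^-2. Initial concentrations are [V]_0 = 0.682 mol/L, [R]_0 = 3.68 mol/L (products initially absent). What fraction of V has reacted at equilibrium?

Let X = conversion of V; extent ξ = 0.682·X mol/L.
Concentrations: [V] = 0.682 − 0.682X; [R] = 3.68 − 1.36X; [S] = 0.682X.
K = [S] / ([V] [R]^2).
Equating to 0.228 (mol/L)^-2: the physical root is X = 0.642.

X = 0.642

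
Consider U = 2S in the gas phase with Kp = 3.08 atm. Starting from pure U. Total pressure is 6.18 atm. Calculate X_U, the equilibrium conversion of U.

Let X = conversion of U (basis 1 mol U); extent of reaction ξ = X.
Moles: n_U = 1 − X; n_S = 2X.
n_T = Σnᵢ = 1 + X.
Mole fractions y_i = n_i/n_T; Kp = p_S^2 / (p_U) with p_i = y_i·P.
Substituting and setting equal to 3.08 atm gives a polynomial in X; the root in (0,1) is X = 0.333.

X = 0.333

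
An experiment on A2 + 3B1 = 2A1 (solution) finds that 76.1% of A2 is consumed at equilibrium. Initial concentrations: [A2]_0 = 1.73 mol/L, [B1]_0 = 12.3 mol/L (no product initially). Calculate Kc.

Let X = conversion of A2.
Concentrations: [A2] = 1.73 − 1.73X; [B1] = 12.3 − 5.19X; [A1] = 3.46X.
At X = 0.761: [A2] = 0.413, [B1] = 8.35, [A1] = 2.63.
Kc = [A1]^2 / ([A2] [B1]^3) = 0.0288 (mol/L)^-2.

Kc = 0.0288 (mol/L)^-2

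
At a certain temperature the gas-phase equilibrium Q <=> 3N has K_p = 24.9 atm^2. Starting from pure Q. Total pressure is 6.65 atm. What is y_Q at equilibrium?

y_Q = 0.394

Take 1 mol Q as basis and let X be its fractional conversion, so ξ = X.
Mole table: n_Q = 1 − X; n_N = 3X.
n_T = Σnᵢ = 1 + 2X.
y_i = n_i/n_T, p_i = y_i·P. K_p = p_N^3 / (p_Q).
Setting this equal to 24.9 atm^2 and taking the physical root (0 < X < 1) gives X = 0.339.
Then n_Q = 0.661, n_T = 1.68, so y_Q = 0.394.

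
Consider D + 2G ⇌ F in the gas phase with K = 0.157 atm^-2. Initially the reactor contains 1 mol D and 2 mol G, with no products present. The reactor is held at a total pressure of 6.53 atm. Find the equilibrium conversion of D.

Basis: 1 mol D initially; let X = conversion of D. Extent ξ = X.
Species balance: n_D = 1 − X; n_G = 2 − 2X; n_F = X.
n_T = Σnᵢ = 3 − 2X.
Mole fractions y_i = n_i/n_T; K = p_F / (p_D p_G^2) with p_i = y_i·P.
Setting this equal to 0.157 atm^-2 and taking the physical root (0 < X < 1) gives X = 0.582.

X = 0.582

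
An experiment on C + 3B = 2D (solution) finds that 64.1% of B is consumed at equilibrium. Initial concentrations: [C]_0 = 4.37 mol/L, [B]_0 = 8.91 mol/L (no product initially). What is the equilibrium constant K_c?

K_c = 0.18 (mol/L)^-2

Let X = conversion of B.
Concentrations: [C] = 4.37 − 2.97X; [B] = 8.91 − 8.91X; [D] = 5.94X.
At X = 0.641: [C] = 2.47, [B] = 3.2, [D] = 3.81.
K_c = [D]^2 / ([C] [B]^3) = 0.18 (mol/L)^-2.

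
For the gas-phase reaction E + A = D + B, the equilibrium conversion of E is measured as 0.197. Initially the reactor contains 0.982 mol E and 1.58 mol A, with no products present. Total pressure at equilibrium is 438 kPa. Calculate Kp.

Basis: 0.982 mol E initially; let X = conversion of E. Extent ξ = 0.982X.
Mole table: n_E = 0.982 − 0.982X; n_A = 1.58 − 0.982X; n_D = 0.982X; n_B = 0.982X.
Total moles n_T = 2.56 (Δν = 0, constant).
At X = 0.197: n_E = 0.789, n_A = 1.39, n_D = 0.193, n_B = 0.193, n_T = 2.56.
p_i = (n_i/n_T)·P. Kp = p_D p_B / (p_E p_A) = 0.0342.

Kp = 0.0342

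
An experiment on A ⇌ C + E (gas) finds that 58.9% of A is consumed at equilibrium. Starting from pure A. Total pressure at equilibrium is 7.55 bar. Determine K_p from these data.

Take 1 mol A as basis and let X be its fractional conversion, so ξ = X.
At extent ξ: n_A = 1 − X; n_C = X; n_E = X.
Total moles n_T = 1 + X.
At X = 0.589: n_A = 0.411, n_C = 0.589, n_E = 0.589, n_T = 1.59.
p_i = (n_i/n_T)·P. K_p = p_C p_E / (p_A) = 4.01 bar.

K_p = 4.01 bar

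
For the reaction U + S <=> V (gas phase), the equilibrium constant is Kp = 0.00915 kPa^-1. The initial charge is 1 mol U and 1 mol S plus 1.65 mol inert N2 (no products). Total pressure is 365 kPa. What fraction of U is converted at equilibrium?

X = 0.386

Basis: 1 mol U initially; let X = conversion of U. Extent ξ = X.
Mole table: n_U = 1 − X; n_S = 1 − X; n_V = X; n_I = 1.65 (inert).
Total moles n_T = 3.65 − X.
With p_i = (n_i/n_T)P, Kp = p_V / (p_U p_S).
This yields a degree-2 equation in X; solving on (0,1), X = 0.386.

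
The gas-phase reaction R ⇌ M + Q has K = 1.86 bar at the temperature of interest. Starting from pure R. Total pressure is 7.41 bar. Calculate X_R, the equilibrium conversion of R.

X = 0.448

Take 1 mol R as basis and let X be its fractional conversion, so ξ = X.
At extent ξ: n_R = 1 − X; n_M = X; n_Q = X.
Total moles n_T = 1 + X.
Mole fractions y_i = n_i/n_T; K = p_M p_Q / (p_R) with p_i = y_i·P.
This yields a degree-2 equation in X; solving on (0,1), X = 0.448.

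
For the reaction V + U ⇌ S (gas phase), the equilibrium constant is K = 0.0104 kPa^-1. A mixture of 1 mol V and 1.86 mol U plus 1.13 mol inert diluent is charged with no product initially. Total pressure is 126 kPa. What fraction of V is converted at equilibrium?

Let X = conversion of V (basis 1 mol V); extent of reaction ξ = X.
Mole table: n_V = 1 − X; n_U = 1.86 − X; n_S = X; n_I = 1.13 (inert).
Total moles n_T = 3.99 − X.
y_i = n_i/n_T, p_i = y_i·P. K = p_S / (p_V p_U).
This yields a degree-2 equation in X; solving on (0,1), X = 0.352.

X = 0.352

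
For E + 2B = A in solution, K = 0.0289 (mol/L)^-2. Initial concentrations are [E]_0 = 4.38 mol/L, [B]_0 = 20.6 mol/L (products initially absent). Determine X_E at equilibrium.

Let X = conversion of E; extent ξ = 4.38·X mol/L.
Concentrations: [E] = 4.38 − 4.38X; [B] = 20.6 − 8.76X; [A] = 4.38X.
K = [A] / ([E] [B]^2).
Solving K = 0.0289 for X ∈ (0,1): X = 0.836.

X = 0.836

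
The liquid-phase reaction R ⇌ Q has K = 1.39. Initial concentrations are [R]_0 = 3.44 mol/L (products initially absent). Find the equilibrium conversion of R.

Let X = conversion of R; extent ξ = 3.44·X mol/L.
Concentrations: [R] = 3.44 − 3.44X; [Q] = 3.44X.
K = [Q] / ([R]).
Solving K = 1.39 for X ∈ (0,1): X = 0.582.

X = 0.582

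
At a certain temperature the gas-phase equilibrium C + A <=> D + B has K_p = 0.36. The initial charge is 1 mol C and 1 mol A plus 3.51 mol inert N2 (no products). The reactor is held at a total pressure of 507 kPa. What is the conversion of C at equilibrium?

Basis: 1 mol C initially; let X = conversion of C. Extent ξ = X.
Moles: n_C = 1 − X; n_A = 1 − X; n_D = X; n_B = X; n_I = 3.51 (inert).
Since Δν = 0, n_T = 5.51 throughout.
With p_i = (n_i/n_T)P, K_p = p_D p_B / (p_C p_A).
Setting this equal to 0.36 and taking the physical root (0 < X < 1) gives X = 0.375.

X = 0.375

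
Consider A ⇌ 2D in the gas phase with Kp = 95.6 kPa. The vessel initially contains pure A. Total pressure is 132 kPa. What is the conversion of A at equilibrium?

X = 0.392

Take 1 mol A as basis and let X be its fractional conversion, so ξ = X.
At extent ξ: n_A = 1 − X; n_D = 2X.
Summing: n_T = 1 + X.
Mole fractions y_i = n_i/n_T; Kp = p_D^2 / (p_A) with p_i = y_i·P.
Setting this equal to 95.6 kPa and taking the physical root (0 < X < 1) gives X = 0.392.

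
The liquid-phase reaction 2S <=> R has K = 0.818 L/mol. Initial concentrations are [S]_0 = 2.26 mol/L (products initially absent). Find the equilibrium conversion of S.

X = 0.598

Let X = conversion of S; extent ξ = 2.26X/2 mol/L.
Concentrations: [S] = 2.26 − 2.26X; [R] = 1.13X.
K = [R] / ([S]^2).
Setting equal to 0.818 and solving for X on (0,1) gives X = 0.598.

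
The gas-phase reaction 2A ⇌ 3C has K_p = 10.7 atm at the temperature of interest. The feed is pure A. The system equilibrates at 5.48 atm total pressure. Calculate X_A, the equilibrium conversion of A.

Take 1 mol A as basis and let X be its fractional conversion, so ξ = 0.5X.
Moles: n_A = 1 − X; n_C = 1.5X.
Summing: n_T = 1 + 0.5X.
Mole fractions y_i = n_i/n_T; K_p = p_C^3 / (p_A^2) with p_i = y_i·P.
Equating to 10.7 atm and solving on 0 < X < 1: X = 0.539.

X = 0.539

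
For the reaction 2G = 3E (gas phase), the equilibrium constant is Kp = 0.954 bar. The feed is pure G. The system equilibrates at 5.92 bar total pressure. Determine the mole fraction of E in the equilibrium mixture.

y_E = 0.391

Let X = conversion of G (basis 1 mol G); extent of reaction ξ = 0.5X.
Species balance: n_G = 1 − X; n_E = 1.5X.
Summing: n_T = 1 + 0.5X.
y_i = n_i/n_T, p_i = y_i·P. Kp = p_E^3 / (p_G^2).
This yields a degree-3 equation in X; solving on (0,1), X = 0.300.
Then n_E = 0.45, n_T = 1.15, so y_E = 0.391.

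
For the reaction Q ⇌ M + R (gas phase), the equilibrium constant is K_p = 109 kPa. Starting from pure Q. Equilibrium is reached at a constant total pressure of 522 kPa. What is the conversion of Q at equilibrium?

X = 0.416

Basis: 1 mol Q initially; let X = conversion of Q. Extent ξ = X.
Species balance: n_Q = 1 − X; n_M = X; n_R = X.
Total moles n_T = 1 + X.
With p_i = (n_i/n_T)P, K_p = p_M p_R / (p_Q).
Substituting and setting equal to 109 kPa gives a polynomial in X; the root in (0,1) is X = 0.416.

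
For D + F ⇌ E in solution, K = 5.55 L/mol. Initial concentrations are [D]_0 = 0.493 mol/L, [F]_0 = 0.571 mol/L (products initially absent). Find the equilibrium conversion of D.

X = 0.603

Let X = conversion of D; extent ξ = 0.493·X mol/L.
Concentrations: [D] = 0.493 − 0.493X; [F] = 0.571 − 0.493X; [E] = 0.493X.
K = [E] / ([D] [F]).
Equating to 5.55 L/mol: the physical root is X = 0.603.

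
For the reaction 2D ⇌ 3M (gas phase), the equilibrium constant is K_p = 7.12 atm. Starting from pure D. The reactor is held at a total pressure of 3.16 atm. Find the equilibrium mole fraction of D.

y_D = 0.350

Let X = conversion of D (basis 1 mol D); extent of reaction ξ = 0.5X.
Moles: n_D = 1 − X; n_M = 1.5X.
Summing: n_T = 1 + 0.5X.
Mole fractions y_i = n_i/n_T; K_p = p_M^3 / (p_D^2) with p_i = y_i·P.
This yields a degree-3 equation in X; solving on (0,1), X = 0.554.
Then n_D = 0.446, n_T = 1.28, so y_D = 0.350.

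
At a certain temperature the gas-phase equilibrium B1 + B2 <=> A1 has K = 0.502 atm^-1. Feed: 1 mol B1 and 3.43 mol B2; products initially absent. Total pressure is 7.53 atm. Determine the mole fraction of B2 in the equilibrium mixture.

Basis: 1 mol B1 initially; let X = conversion of B1. Extent ξ = X.
At extent ξ: n_B1 = 1 − X; n_B2 = 3.43 − X; n_A1 = X.
Total moles n_T = 4.43 − X.
y_i = n_i/n_T, p_i = y_i·P. K = p_A1 / (p_B1 p_B2).
This yields a degree-2 equation in X; solving on (0,1), X = 0.734.
Then n_B2 = 2.7, n_T = 3.7, so y_B2 = 0.729.

y_B2 = 0.729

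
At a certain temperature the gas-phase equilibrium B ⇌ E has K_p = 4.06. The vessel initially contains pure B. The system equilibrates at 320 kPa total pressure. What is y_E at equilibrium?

Basis: 1 mol B initially; let X = conversion of B. Extent ξ = X.
Mole table: n_B = 1 − X; n_E = X.
Since Δν = 0, n_T = 1 throughout.
With p_i = (n_i/n_T)P, K_p = p_E / (p_B).
Substituting and setting equal to 4.06 gives a polynomial in X; the root in (0,1) is X = 0.802.
Then n_E = 0.802, n_T = 1, so y_E = 0.802.

y_E = 0.802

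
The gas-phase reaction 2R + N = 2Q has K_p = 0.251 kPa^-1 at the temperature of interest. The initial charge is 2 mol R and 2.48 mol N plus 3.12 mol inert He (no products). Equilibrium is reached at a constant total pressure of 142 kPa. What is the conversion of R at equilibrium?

X = 0.750

Basis: 2 mol R initially; let X = conversion of R. Extent ξ = X.
Mole table: n_R = 2 − 2X; n_N = 2.48 − X; n_Q = 2X; n_I = 3.12 (inert).
n_T = Σnᵢ = 7.6 − X.
y_i = n_i/n_T, p_i = y_i·P. K_p = p_Q^2 / (p_R^2 p_N).
Equating to 0.251 kPa^-1 and solving on 0 < X < 1: X = 0.750.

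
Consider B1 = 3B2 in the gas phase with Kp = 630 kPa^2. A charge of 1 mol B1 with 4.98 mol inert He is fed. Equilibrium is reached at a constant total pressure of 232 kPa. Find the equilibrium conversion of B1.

X = 0.240

Basis: 1 mol B1 initially; let X = conversion of B1. Extent ξ = X.
Moles: n_B1 = 1 − X; n_B2 = 3X; n_I = 4.98 (inert).
Total moles n_T = 5.98 + 2X.
With p_i = (n_i/n_T)P, Kp = p_B2^3 / (p_B1).
Setting this equal to 630 kPa^2 and taking the physical root (0 < X < 1) gives X = 0.240.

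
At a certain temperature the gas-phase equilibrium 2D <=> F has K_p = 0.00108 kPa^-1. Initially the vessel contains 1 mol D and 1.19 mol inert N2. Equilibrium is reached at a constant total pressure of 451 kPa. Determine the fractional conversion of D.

X = 0.259

Let X = conversion of D (basis 1 mol D); extent of reaction ξ = 0.5X.
At extent ξ: n_D = 1 − X; n_F = 0.5X; n_I = 1.19 (inert).
n_T = Σnᵢ = 2.19 − 0.5X.
y_i = n_i/n_T, p_i = y_i·P. K_p = p_F / (p_D^2).
Equating to 0.00108 kPa^-1 and solving on 0 < X < 1: X = 0.259.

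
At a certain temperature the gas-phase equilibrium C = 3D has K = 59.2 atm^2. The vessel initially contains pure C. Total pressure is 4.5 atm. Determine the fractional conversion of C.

X = 0.595

Let X = conversion of C (basis 1 mol C); extent of reaction ξ = X.
At extent ξ: n_C = 1 − X; n_D = 3X.
Summing: n_T = 1 + 2X.
Mole fractions y_i = n_i/n_T; K = p_D^3 / (p_C) with p_i = y_i·P.
Setting this equal to 59.2 atm^2 and taking the physical root (0 < X < 1) gives X = 0.595.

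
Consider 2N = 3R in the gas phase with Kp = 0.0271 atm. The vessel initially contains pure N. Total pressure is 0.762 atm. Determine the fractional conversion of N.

Basis: 1 mol N initially; let X = conversion of N. Extent ξ = 0.5X.
Species balance: n_N = 1 − X; n_R = 1.5X.
n_T = Σnᵢ = 1 + 0.5X.
Mole fractions y_i = n_i/n_T; Kp = p_R^3 / (p_N^2) with p_i = y_i·P.
Equating to 0.0271 atm and solving on 0 < X < 1: X = 0.196.

X = 0.196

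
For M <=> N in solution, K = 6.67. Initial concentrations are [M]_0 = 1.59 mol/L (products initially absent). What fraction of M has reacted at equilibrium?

X = 0.870

Let X = conversion of M; extent ξ = 1.59·X mol/L.
Concentrations: [M] = 1.59 − 1.59X; [N] = 1.59X.
K = [N] / ([M]).
Setting equal to 6.67 and solving for X on (0,1) gives X = 0.870.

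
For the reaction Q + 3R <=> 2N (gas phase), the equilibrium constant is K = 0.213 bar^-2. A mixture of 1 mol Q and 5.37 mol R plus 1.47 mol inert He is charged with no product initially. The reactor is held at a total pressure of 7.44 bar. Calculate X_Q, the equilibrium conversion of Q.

X = 0.749

Take 1 mol Q as basis and let X be its fractional conversion, so ξ = X.
Moles: n_Q = 1 − X; n_R = 5.37 − 3X; n_N = 2X; n_I = 1.47 (inert).
Summing: n_T = 7.84 − 2X.
y_i = n_i/n_T, p_i = y_i·P. K = p_N^2 / (p_Q p_R^3).
This yields a degree-4 equation in X; solving on (0,1), X = 0.749.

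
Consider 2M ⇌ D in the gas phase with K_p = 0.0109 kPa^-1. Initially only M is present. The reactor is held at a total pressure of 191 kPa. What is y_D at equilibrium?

Basis: 1 mol M initially; let X = conversion of M. Extent ξ = 0.5X.
At extent ξ: n_M = 1 − X; n_D = 0.5X.
Total moles n_T = 1 − 0.5X.
Mole fractions y_i = n_i/n_T; K_p = p_D / (p_M^2) with p_i = y_i·P.
This yields a degree-2 equation in X; solving on (0,1), X = 0.673.
Then n_D = 0.336, n_T = 0.664, so y_D = 0.507.

y_D = 0.507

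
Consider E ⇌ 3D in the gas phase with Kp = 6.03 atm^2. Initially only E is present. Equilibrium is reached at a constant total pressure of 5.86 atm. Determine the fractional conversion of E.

X = 0.219

Take 1 mol E as basis and let X be its fractional conversion, so ξ = X.
At extent ξ: n_E = 1 − X; n_D = 3X.
Total moles n_T = 1 + 2X.
y_i = n_i/n_T, p_i = y_i·P. Kp = p_D^3 / (p_E).
Substituting and setting equal to 6.03 atm^2 gives a polynomial in X; the root in (0,1) is X = 0.219.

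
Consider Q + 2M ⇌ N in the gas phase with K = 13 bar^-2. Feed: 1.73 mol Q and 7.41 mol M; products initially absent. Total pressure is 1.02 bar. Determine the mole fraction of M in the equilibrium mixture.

y_M = 0.717

Basis: 1.73 mol Q initially; let X = conversion of Q. Extent ξ = 1.73X.
At extent ξ: n_Q = 1.73 − 1.73X; n_M = 7.41 − 3.46X; n_N = 1.73X.
n_T = Σnᵢ = 9.14 − 3.46X.
y_i = n_i/n_T, p_i = y_i·P. K = p_N / (p_Q p_M^2).
Substituting and setting equal to 13 bar^-2 gives a polynomial in X; the root in (0,1) is X = 0.874.
Then n_M = 4.38, n_T = 6.11, so y_M = 0.717.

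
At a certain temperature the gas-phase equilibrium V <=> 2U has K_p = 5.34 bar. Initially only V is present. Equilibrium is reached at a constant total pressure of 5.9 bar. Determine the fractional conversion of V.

X = 0.430

Take 1 mol V as basis and let X be its fractional conversion, so ξ = X.
Moles: n_V = 1 − X; n_U = 2X.
Summing: n_T = 1 + X.
y_i = n_i/n_T, p_i = y_i·P. K_p = p_U^2 / (p_V).
Equating to 5.34 bar and solving on 0 < X < 1: X = 0.430.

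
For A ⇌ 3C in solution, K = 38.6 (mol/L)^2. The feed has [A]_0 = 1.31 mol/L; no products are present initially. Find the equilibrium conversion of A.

Let X = conversion of A; extent ξ = 1.31·X mol/L.
Concentrations: [A] = 1.31 − 1.31X; [C] = 3.93X.
K = [C]^3 / ([A]).
Setting equal to 38.6 and solving for X on (0,1) gives X = 0.658.

X = 0.658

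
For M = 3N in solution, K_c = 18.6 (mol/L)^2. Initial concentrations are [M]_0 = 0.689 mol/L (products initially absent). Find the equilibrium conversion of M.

X = 0.731

Let X = conversion of M; extent ξ = 0.689·X mol/L.
Concentrations: [M] = 0.689 − 0.689X; [N] = 2.07X.
K_c = [N]^3 / ([M]).
Equating to 18.6 (mol/L)^2: the physical root is X = 0.731.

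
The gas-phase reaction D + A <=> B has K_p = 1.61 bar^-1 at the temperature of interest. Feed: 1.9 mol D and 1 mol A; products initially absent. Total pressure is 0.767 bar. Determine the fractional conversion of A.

Let X = conversion of A (basis 1 mol A); extent of reaction ξ = X.
At extent ξ: n_D = 1.9 − X; n_A = 1 − X; n_B = X.
Total moles n_T = 2.9 − X.
Mole fractions y_i = n_i/n_T; K_p = p_B / (p_D p_A) with p_i = y_i·P.
Setting this equal to 1.61 bar^-1 and taking the physical root (0 < X < 1) gives X = 0.424.

X = 0.424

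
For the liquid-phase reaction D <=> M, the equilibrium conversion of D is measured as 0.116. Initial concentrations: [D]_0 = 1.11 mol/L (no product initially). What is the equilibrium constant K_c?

Let X = conversion of D.
Concentrations: [D] = 1.11 − 1.11X; [M] = 1.11X.
At X = 0.116: [D] = 0.981, [M] = 0.129.
K_c = [M] / ([D]) = 0.131.

K_c = 0.131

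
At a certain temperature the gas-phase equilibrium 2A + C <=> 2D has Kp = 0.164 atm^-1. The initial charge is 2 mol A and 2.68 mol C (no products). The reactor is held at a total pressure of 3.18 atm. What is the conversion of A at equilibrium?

Let X = conversion of A (basis 2 mol A); extent of reaction ξ = X.
At extent ξ: n_A = 2 − 2X; n_C = 2.68 − X; n_D = 2X.
n_T = Σnᵢ = 4.68 − X.
With p_i = (n_i/n_T)P, Kp = p_D^2 / (p_A^2 p_C).
Setting this equal to 0.164 atm^-1 and taking the physical root (0 < X < 1) gives X = 0.346.

X = 0.346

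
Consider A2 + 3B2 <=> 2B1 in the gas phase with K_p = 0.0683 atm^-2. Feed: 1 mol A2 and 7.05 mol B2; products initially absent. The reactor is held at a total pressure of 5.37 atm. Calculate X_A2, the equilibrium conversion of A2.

Let X = conversion of A2 (basis 1 mol A2); extent of reaction ξ = X.
At extent ξ: n_A2 = 1 − X; n_B2 = 7.05 − 3X; n_B1 = 2X.
Total moles n_T = 8.05 − 2X.
y_i = n_i/n_T, p_i = y_i·P. K_p = p_B1^2 / (p_A2 p_B2^3).
Equating to 0.0683 atm^-2 and solving on 0 < X < 1: X = 0.674.

X = 0.674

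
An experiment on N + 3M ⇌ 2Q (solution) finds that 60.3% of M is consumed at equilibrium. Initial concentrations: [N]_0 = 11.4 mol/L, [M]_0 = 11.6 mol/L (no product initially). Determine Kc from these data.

Let X = conversion of M.
Concentrations: [N] = 11.4 − 3.87X; [M] = 11.6 − 11.6X; [Q] = 7.73X.
At X = 0.603: [N] = 9.07, [M] = 4.61, [Q] = 4.66.
Kc = [Q]^2 / ([N] [M]^3) = 0.0246 (mol/L)^-2.

Kc = 0.0246 (mol/L)^-2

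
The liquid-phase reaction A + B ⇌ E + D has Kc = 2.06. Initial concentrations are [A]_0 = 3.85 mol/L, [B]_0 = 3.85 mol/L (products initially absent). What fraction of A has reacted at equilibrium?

X = 0.589

Let X = conversion of A; extent ξ = 3.85·X mol/L.
Concentrations: [A] = 3.85 − 3.85X; [B] = 3.85 − 3.85X; [E] = 3.85X; [D] = 3.85X.
Kc = [E] [D] / ([A] [B]).
This equals 2.06 at X = 0.589 (the root in 0 < X < 1).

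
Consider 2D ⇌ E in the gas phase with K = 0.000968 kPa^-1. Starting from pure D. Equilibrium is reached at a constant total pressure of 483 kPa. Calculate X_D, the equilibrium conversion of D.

Take 1 mol D as basis and let X be its fractional conversion, so ξ = 0.5X.
Species balance: n_D = 1 − X; n_E = 0.5X.
n_T = Σnᵢ = 1 − 0.5X.
With p_i = (n_i/n_T)P, K = p_E / (p_D^2).
Substituting and setting equal to 0.000968 kPa^-1 gives a polynomial in X; the root in (0,1) is X = 0.410.

X = 0.410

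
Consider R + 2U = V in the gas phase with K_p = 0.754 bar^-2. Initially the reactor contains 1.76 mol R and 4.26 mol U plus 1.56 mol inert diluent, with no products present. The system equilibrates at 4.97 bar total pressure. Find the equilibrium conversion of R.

Let X = conversion of R (basis 1.76 mol R); extent of reaction ξ = 1.76X.
Moles: n_R = 1.76 − 1.76X; n_U = 4.26 − 3.52X; n_V = 1.76X; n_I = 1.56 (inert).
n_T = Σnᵢ = 7.58 − 3.52X.
y_i = n_i/n_T, p_i = y_i·P. K_p = p_V / (p_R p_U^2).
Substituting and setting equal to 0.754 bar^-2 gives a polynomial in X; the root in (0,1) is X = 0.698.

X = 0.698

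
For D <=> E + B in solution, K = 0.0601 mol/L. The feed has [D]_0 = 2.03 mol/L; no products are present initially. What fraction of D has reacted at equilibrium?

X = 0.158

Let X = conversion of D; extent ξ = 2.03·X mol/L.
Concentrations: [D] = 2.03 − 2.03X; [E] = 2.03X; [B] = 2.03X.
K = [E] [B] / ([D]).
This equals 0.0601 at X = 0.158 (the root in 0 < X < 1).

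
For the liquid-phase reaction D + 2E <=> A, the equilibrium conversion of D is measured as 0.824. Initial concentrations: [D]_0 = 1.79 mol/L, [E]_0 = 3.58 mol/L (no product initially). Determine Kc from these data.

Kc = 11.8 (mol/L)^-2

Let X = conversion of D.
Concentrations: [D] = 1.79 − 1.79X; [E] = 3.58 − 3.58X; [A] = 1.79X.
At X = 0.824: [D] = 0.315, [E] = 0.63, [A] = 1.47.
Kc = [A] / ([D] [E]^2) = 11.8 (mol/L)^-2.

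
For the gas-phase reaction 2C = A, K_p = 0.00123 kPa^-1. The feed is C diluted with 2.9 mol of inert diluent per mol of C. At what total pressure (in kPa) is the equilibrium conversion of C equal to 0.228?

P = 589 kPa

Take 1 mol C as basis and let X be its fractional conversion, so ξ = 0.5X.
Mole table: n_C = 1 − X; n_A = 0.5X; n_I = 2.9 (inert).
Summing: n_T = 3.9 − 0.5X.
K_p = p_A / (p_C^2) with p_i = (n_i/n_T)·P.
At X = 0.228: the mole-fraction product g(X) = Π y_i^ν_i = 0.7242. Since K_p = g(X)·P^{-1}, P = (g/K_p)^(1/1) = (0.7242/0.00123)^(1/1) = 589 kPa.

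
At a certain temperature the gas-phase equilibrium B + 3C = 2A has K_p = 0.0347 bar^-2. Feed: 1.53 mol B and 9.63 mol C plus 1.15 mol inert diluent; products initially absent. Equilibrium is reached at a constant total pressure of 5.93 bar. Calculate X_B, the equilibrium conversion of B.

X = 0.542

Let X = conversion of B (basis 1.53 mol B); extent of reaction ξ = 1.53X.
Mole table: n_B = 1.53 − 1.53X; n_C = 9.63 − 4.59X; n_A = 3.06X; n_I = 1.15 (inert).
n_T = Σnᵢ = 12.3 − 3.06X.
y_i = n_i/n_T, p_i = y_i·P. K_p = p_A^2 / (p_B p_C^3).
Substituting and setting equal to 0.0347 bar^-2 gives a polynomial in X; the root in (0,1) is X = 0.542.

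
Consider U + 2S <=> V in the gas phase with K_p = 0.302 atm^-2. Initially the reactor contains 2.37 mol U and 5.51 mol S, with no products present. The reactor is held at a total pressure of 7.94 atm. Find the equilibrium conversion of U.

X = 0.781

Let X = conversion of U (basis 2.37 mol U); extent of reaction ξ = 2.37X.
Mole table: n_U = 2.37 − 2.37X; n_S = 5.51 − 4.74X; n_V = 2.37X.
n_T = Σnᵢ = 7.88 − 4.74X.
With p_i = (n_i/n_T)P, K_p = p_V / (p_U p_S^2).
Substituting and setting equal to 0.302 atm^-2 gives a polynomial in X; the root in (0,1) is X = 0.781.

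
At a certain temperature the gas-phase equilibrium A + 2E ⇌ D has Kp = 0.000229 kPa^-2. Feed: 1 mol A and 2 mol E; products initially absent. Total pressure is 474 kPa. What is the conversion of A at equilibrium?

Basis: 1 mol A initially; let X = conversion of A. Extent ξ = X.
At extent ξ: n_A = 1 − X; n_E = 2 − 2X; n_D = X.
Summing: n_T = 3 − 2X.
With p_i = (n_i/n_T)P, Kp = p_D / (p_A p_E^2).
This yields a degree-3 equation in X; solving on (0,1), X = 0.804.

X = 0.804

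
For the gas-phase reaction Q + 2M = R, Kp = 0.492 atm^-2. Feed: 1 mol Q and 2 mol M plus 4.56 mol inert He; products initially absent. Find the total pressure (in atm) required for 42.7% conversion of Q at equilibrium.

Take 1 mol Q as basis and let X be its fractional conversion, so ξ = X.
Moles: n_Q = 1 − X; n_M = 2 − 2X; n_R = X; n_I = 4.56 (inert).
Summing: n_T = 7.56 − 2X.
Kp = p_R / (p_Q p_M^2) with p_i = (n_i/n_T)·P.
At X = 0.427: the mole-fraction product g(X) = Π y_i^ν_i = 25.52. Since Kp = g(X)·P^{-2}, P = (g/Kp)^(1/2) = (25.52/0.492)^(1/2) = 7.2 atm.

P = 7.2 atm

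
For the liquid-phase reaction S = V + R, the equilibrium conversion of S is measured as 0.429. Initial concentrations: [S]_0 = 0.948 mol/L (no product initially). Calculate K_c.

K_c = 0.306 mol/L

Let X = conversion of S.
Concentrations: [S] = 0.948 − 0.948X; [V] = 0.948X; [R] = 0.948X.
At X = 0.429: [S] = 0.541, [V] = 0.407, [R] = 0.407.
K_c = [V] [R] / ([S]) = 0.306 mol/L.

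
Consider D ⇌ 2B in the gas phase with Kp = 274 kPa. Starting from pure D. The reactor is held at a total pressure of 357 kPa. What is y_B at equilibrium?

Take 1 mol D as basis and let X be its fractional conversion, so ξ = X.
Species balance: n_D = 1 − X; n_B = 2X.
n_T = Σnᵢ = 1 + X.
With p_i = (n_i/n_T)P, Kp = p_B^2 / (p_D).
Equating to 274 kPa and solving on 0 < X < 1: X = 0.401.
Then n_B = 0.802, n_T = 1.4, so y_B = 0.573.

y_B = 0.573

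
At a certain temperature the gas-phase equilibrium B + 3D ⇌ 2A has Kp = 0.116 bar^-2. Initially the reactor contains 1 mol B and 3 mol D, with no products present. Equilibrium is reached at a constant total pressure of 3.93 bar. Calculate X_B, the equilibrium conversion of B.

X = 0.396

Take 1 mol B as basis and let X be its fractional conversion, so ξ = X.
Moles: n_B = 1 − X; n_D = 3 − 3X; n_A = 2X.
n_T = Σnᵢ = 4 − 2X.
y_i = n_i/n_T, p_i = y_i·P. Kp = p_A^2 / (p_B p_D^3).
Setting this equal to 0.116 bar^-2 and taking the physical root (0 < X < 1) gives X = 0.396.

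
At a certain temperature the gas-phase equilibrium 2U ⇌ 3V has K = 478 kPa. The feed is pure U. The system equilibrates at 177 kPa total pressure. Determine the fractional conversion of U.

X = 0.573

Basis: 1 mol U initially; let X = conversion of U. Extent ξ = 0.5X.
Species balance: n_U = 1 − X; n_V = 1.5X.
n_T = Σnᵢ = 1 + 0.5X.
Mole fractions y_i = n_i/n_T; K = p_V^3 / (p_U^2) with p_i = y_i·P.
Substituting and setting equal to 478 kPa gives a polynomial in X; the root in (0,1) is X = 0.573.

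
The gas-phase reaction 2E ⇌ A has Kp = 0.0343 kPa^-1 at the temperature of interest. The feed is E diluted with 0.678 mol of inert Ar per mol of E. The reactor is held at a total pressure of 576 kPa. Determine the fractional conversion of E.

X = 0.837

Let X = conversion of E (basis 1 mol E); extent of reaction ξ = 0.5X.
Moles: n_E = 1 − X; n_A = 0.5X; n_I = 0.678 (inert).
Summing: n_T = 1.68 − 0.5X.
y_i = n_i/n_T, p_i = y_i·P. Kp = p_A / (p_E^2).
Setting this equal to 0.0343 kPa^-1 and taking the physical root (0 < X < 1) gives X = 0.837.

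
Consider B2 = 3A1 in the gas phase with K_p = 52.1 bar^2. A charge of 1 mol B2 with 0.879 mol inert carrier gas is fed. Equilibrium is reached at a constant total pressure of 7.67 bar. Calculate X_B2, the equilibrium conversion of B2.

X = 0.513

Let X = conversion of B2 (basis 1 mol B2); extent of reaction ξ = X.
Moles: n_B2 = 1 − X; n_A1 = 3X; n_I = 0.879 (inert).
n_T = Σnᵢ = 1.88 + 2X.
With p_i = (n_i/n_T)P, K_p = p_A1^3 / (p_B2).
Setting this equal to 52.1 bar^2 and taking the physical root (0 < X < 1) gives X = 0.513.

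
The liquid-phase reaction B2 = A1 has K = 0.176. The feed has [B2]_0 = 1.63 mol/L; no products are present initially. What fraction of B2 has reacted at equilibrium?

X = 0.150

Let X = conversion of B2; extent ξ = 1.63·X mol/L.
Concentrations: [B2] = 1.63 − 1.63X; [A1] = 1.63X.
K = [A1] / ([B2]).
This equals 0.176 at X = 0.150 (the root in 0 < X < 1).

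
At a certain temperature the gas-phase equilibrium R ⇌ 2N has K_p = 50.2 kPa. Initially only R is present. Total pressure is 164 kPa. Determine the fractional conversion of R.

Take 1 mol R as basis and let X be its fractional conversion, so ξ = X.
Species balance: n_R = 1 − X; n_N = 2X.
n_T = Σnᵢ = 1 + X.
y_i = n_i/n_T, p_i = y_i·P. K_p = p_N^2 / (p_R).
This yields a degree-2 equation in X; solving on (0,1), X = 0.267.

X = 0.267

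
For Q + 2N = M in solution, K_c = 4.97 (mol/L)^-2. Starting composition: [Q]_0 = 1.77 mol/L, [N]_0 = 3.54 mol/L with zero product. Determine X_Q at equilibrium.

X = 0.769

Let X = conversion of Q; extent ξ = 1.77·X mol/L.
Concentrations: [Q] = 1.77 − 1.77X; [N] = 3.54 − 3.54X; [M] = 1.77X.
K_c = [M] / ([Q] [N]^2).
This equals 4.97 at X = 0.769 (the root in 0 < X < 1).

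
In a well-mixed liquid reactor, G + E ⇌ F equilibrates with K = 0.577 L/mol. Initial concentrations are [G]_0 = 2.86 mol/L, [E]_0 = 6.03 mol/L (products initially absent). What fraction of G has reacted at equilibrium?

X = 0.699

Let X = conversion of G; extent ξ = 2.86·X mol/L.
Concentrations: [G] = 2.86 − 2.86X; [E] = 6.03 − 2.86X; [F] = 2.86X.
K = [F] / ([G] [E]).
Setting equal to 0.577 and solving for X on (0,1) gives X = 0.699.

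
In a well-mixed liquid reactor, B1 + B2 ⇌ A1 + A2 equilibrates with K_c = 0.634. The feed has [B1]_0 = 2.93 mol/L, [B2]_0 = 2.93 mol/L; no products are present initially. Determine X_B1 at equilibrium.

X = 0.443

Let X = conversion of B1; extent ξ = 2.93·X mol/L.
Concentrations: [B1] = 2.93 − 2.93X; [B2] = 2.93 − 2.93X; [A1] = 2.93X; [A2] = 2.93X.
K_c = [A1] [A2] / ([B1] [B2]).
Setting equal to 0.634 and solving for X on (0,1) gives X = 0.443.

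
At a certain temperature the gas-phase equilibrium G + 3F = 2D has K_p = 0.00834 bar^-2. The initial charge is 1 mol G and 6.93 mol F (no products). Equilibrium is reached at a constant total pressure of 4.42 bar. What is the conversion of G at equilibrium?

Basis: 1 mol G initially; let X = conversion of G. Extent ξ = X.
Species balance: n_G = 1 − X; n_F = 6.93 − 3X; n_D = 2X.
Summing: n_T = 7.93 − 2X.
y_i = n_i/n_T, p_i = y_i·P. K_p = p_D^2 / (p_G p_F^3).
Setting this equal to 0.00834 bar^-2 and taking the physical root (0 < X < 1) gives X = 0.329.

X = 0.329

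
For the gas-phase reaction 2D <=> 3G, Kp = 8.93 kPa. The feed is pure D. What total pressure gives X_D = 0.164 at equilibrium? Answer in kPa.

Let X = conversion of D (basis 1 mol D); extent of reaction ξ = 0.5X.
Moles: n_D = 1 − X; n_G = 1.5X.
Total moles n_T = 1 + 0.5X.
Kp = p_G^3 / (p_D^2) with p_i = (n_i/n_T)·P.
At X = 0.164: the mole-fraction product g(X) = Π y_i^ν_i = 0.01969. Since Kp = g(X)·P^{1}, P = (Kp/g)^(1/1) = (8.93/0.01969)^(1/1) = 454 kPa.

P = 454 kPa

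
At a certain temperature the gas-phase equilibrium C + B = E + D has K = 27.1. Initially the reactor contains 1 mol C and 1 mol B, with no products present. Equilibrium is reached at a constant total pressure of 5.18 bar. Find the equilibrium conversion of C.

X = 0.839

Basis: 1 mol C initially; let X = conversion of C. Extent ξ = X.
Moles: n_C = 1 − X; n_B = 1 − X; n_E = X; n_D = X.
n_T stays at 2 (no change in mole number).
With p_i = (n_i/n_T)P, K = p_E p_D / (p_C p_B).
Equating to 27.1 and solving on 0 < X < 1: X = 0.839.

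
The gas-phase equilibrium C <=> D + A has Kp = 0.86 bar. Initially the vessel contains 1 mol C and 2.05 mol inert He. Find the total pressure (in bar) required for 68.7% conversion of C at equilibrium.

P = 2.13 bar

Basis: 1 mol C initially; let X = conversion of C. Extent ξ = X.
Moles: n_C = 1 − X; n_D = X; n_A = X; n_I = 2.05 (inert).
Total moles n_T = 3.05 + X.
Kp = p_D p_A / (p_C) with p_i = (n_i/n_T)·P.
At X = 0.687: the mole-fraction product g(X) = Π y_i^ν_i = 0.4035. Since Kp = g(X)·P^{1}, P = (Kp/g)^(1/1) = (0.86/0.4035)^(1/1) = 2.13 bar.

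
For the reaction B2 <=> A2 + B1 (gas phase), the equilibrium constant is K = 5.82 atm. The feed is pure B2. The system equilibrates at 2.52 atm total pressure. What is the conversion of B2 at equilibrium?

Take 1 mol B2 as basis and let X be its fractional conversion, so ξ = X.
At extent ξ: n_B2 = 1 − X; n_A2 = X; n_B1 = X.
n_T = Σnᵢ = 1 + X.
With p_i = (n_i/n_T)P, K = p_A2 p_B1 / (p_B2).
Substituting and setting equal to 5.82 atm gives a polynomial in X; the root in (0,1) is X = 0.835.

X = 0.835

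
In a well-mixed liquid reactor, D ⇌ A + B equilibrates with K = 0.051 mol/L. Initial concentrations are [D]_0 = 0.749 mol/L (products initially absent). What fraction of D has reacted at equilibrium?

Let X = conversion of D; extent ξ = 0.749·X mol/L.
Concentrations: [D] = 0.749 − 0.749X; [A] = 0.749X; [B] = 0.749X.
K = [A] [B] / ([D]).
Setting equal to 0.051 and solving for X on (0,1) gives X = 0.229.

X = 0.229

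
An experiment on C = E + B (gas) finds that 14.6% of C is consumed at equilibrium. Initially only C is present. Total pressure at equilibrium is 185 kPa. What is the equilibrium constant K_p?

K_p = 4.03 kPa

Basis: 1 mol C initially; let X = conversion of C. Extent ξ = X.
Species balance: n_C = 1 − X; n_E = X; n_B = X.
Total moles n_T = 1 + X.
At X = 0.146: n_C = 0.854, n_E = 0.146, n_B = 0.146, n_T = 1.15.
p_i = (n_i/n_T)·P. K_p = p_E p_B / (p_C) = 4.03 kPa.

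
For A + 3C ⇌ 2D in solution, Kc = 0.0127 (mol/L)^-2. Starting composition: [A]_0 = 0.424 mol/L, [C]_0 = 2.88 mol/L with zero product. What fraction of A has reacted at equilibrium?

Let X = conversion of A; extent ξ = 0.424·X mol/L.
Concentrations: [A] = 0.424 − 0.424X; [C] = 2.88 − 1.27X; [D] = 0.848X.
Kc = [D]^2 / ([A] [C]^3).
Equating to 0.0127 (mol/L)^-2: the physical root is X = 0.290.

X = 0.290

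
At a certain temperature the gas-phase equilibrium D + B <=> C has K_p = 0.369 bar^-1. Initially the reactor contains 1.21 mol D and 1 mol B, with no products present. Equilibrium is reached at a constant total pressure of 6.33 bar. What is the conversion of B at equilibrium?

Let X = conversion of B (basis 1 mol B); extent of reaction ξ = X.
Moles: n_D = 1.21 − X; n_B = 1 − X; n_C = X.
Total moles n_T = 2.21 − X.
With p_i = (n_i/n_T)P, K_p = p_C / (p_D p_B).
This yields a degree-2 equation in X; solving on (0,1), X = 0.494.

X = 0.494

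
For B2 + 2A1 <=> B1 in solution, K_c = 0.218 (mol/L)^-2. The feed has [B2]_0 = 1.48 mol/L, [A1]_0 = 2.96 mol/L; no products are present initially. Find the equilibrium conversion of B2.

X = 0.404

Let X = conversion of B2; extent ξ = 1.48·X mol/L.
Concentrations: [B2] = 1.48 − 1.48X; [A1] = 2.96 − 2.96X; [B1] = 1.48X.
K_c = [B1] / ([B2] [A1]^2).
Setting equal to 0.218 and solving for X on (0,1) gives X = 0.404.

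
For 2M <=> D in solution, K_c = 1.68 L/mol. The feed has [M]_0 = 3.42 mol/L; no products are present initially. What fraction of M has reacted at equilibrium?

Let X = conversion of M; extent ξ = 3.42X/2 mol/L.
Concentrations: [M] = 3.42 − 3.42X; [D] = 1.71X.
K_c = [D] / ([M]^2).
Equating to 1.68 L/mol: the physical root is X = 0.745.

X = 0.745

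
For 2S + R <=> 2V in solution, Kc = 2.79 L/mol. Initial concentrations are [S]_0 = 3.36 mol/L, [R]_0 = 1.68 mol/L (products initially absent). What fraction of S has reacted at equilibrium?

X = 0.583

Let X = conversion of S; extent ξ = 3.36X/2 mol/L.
Concentrations: [S] = 3.36 − 3.36X; [R] = 1.68 − 1.68X; [V] = 3.36X.
Kc = [V]^2 / ([S]^2 [R]).
Solving Kc = 2.79 for X ∈ (0,1): X = 0.583.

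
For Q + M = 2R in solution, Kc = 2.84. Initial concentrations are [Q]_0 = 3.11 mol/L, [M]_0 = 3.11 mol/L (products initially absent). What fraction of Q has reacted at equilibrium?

X = 0.457

Let X = conversion of Q; extent ξ = 3.11·X mol/L.
Concentrations: [Q] = 3.11 − 3.11X; [M] = 3.11 − 3.11X; [R] = 6.22X.
Kc = [R]^2 / ([Q] [M]).
This equals 2.84 at X = 0.457 (the root in 0 < X < 1).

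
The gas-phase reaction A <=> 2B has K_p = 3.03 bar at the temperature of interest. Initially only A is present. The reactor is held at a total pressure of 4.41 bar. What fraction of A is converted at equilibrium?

X = 0.383

Basis: 1 mol A initially; let X = conversion of A. Extent ξ = X.
At extent ξ: n_A = 1 − X; n_B = 2X.
n_T = Σnᵢ = 1 + X.
Mole fractions y_i = n_i/n_T; K_p = p_B^2 / (p_A) with p_i = y_i·P.
Substituting and setting equal to 3.03 bar gives a polynomial in X; the root in (0,1) is X = 0.383.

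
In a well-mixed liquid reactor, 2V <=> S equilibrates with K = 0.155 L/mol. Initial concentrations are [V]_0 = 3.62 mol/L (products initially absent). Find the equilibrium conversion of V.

Let X = conversion of V; extent ξ = 3.62X/2 mol/L.
Concentrations: [V] = 3.62 − 3.62X; [S] = 1.81X.
K = [S] / ([V]^2).
Equating to 0.155 L/mol: the physical root is X = 0.402.

X = 0.402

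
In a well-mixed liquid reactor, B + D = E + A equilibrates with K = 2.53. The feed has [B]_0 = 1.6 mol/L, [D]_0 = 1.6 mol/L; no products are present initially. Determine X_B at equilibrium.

X = 0.614

Let X = conversion of B; extent ξ = 1.6·X mol/L.
Concentrations: [B] = 1.6 − 1.6X; [D] = 1.6 − 1.6X; [E] = 1.6X; [A] = 1.6X.
K = [E] [A] / ([B] [D]).
Equating to 2.53: the physical root is X = 0.614.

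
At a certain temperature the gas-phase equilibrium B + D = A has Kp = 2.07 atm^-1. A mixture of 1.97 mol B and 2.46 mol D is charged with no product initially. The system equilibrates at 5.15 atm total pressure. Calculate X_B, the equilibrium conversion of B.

X = 0.774

Basis: 1.97 mol B initially; let X = conversion of B. Extent ξ = 1.97X.
Species balance: n_B = 1.97 − 1.97X; n_D = 2.46 − 1.97X; n_A = 1.97X.
Total moles n_T = 4.43 − 1.97X.
With p_i = (n_i/n_T)P, Kp = p_A / (p_B p_D).
Substituting and setting equal to 2.07 atm^-1 gives a polynomial in X; the root in (0,1) is X = 0.774.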